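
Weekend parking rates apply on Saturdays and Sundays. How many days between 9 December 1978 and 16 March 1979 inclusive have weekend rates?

28

9 December 1978 is a Saturday.
The range spans 98 days (inclusive of both endpoints).
98 = 7 × 14, so the span is exactly 14 full weeks.
Each full week contributes 2 weekend days (Sat, Sun): 14 × 2 = 28.
Total: 28.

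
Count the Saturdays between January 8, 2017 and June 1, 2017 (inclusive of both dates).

January 8, 2017 is a Sunday.
The range spans 145 days (inclusive of both endpoints).
145 = 7 × 20 + 5, so there are 20 full weeks plus 5 extra days.
Each full week contributes one Saturday: 20 so far.
The 5 extra days are Sun, Mon, Tue, Wed, Thu — none qualify.
Total: 20 + 0 = 20.

20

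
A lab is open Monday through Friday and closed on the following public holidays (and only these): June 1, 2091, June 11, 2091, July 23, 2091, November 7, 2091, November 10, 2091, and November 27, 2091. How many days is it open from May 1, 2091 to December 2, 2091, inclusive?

May 1, 2091 is a Tuesday.
That's 216 days from start to end, counting both.
216 = 7 × 30 + 6, so there are 30 full weeks plus 6 extra days.
Each full week contributes 5 weekdays (Mon–Fri): 30 × 5 = 150.
The 6 extra days are Tue, Wed, Thu, Fri, Sat, Sun — 4 of them qualify.
Total: 150 + 4 = 154.
Holidays: June 1, 2091 (Fri); June 11, 2091 (Mon); July 23, 2091 (Mon); November 7, 2091 (Wed); November 10, 2091 (Sat); November 27, 2091 (Tue).
5 of the 6 holidays fall on weekdays; the rest are weekends and were already excluded.
Business days: 154 − 5 = 149.

149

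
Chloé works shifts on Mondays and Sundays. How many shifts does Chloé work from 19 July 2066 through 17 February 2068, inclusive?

19 July 2066 is a Monday.
The range spans 579 days (inclusive of both endpoints).
579 = 7 × 82 + 5, so there are 82 full weeks plus 5 extra days.
Each full week contributes 2 days from the set (Mon, Sun): 82 × 2 = 164.
The 5 extra days are Monday, Tuesday, Wednesday, Thursday, Friday — 1 of them qualifies.
Total: 164 + 1 = 165.

165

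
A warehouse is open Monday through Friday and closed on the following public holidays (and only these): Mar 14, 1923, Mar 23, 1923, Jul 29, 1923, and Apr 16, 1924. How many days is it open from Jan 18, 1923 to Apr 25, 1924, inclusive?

329

Jan 18, 1923 is a Thursday.
From Jan 18, 1923 to Apr 25, 1924 is 464 days inclusive.
464 = 7 × 66 + 2, so there are 66 full weeks plus 2 extra days.
Each full week contributes 5 weekdays (Mon–Fri): 66 × 5 = 330.
The 2 extra days are Thursday, Friday — 2 of them qualify.
Total: 330 + 2 = 332.
Holidays: Mar 14, 1923 (Wed); Mar 23, 1923 (Fri); Jul 29, 1923 (Sun); Apr 16, 1924 (Wed).
3 of the 4 holidays fall on weekdays; the rest are weekends and were already excluded.
Business days: 332 − 3 = 329.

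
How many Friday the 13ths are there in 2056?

1

The 13th falls on a Friday when the month's 13th has weekday Fri.
Jan 13 is Thu; Feb 13 is Sun; Mar 13 is Mon; Apr 13 is Thu; May 13 is Sat; Jun 13 is Tue; Jul 13 is Thu; Aug 13 is Sun; Sep 13 is Wed; Oct 13 is Fri ✓; Nov 13 is Mon; Dec 13 is Wed.
Friday the 13ths: Oct.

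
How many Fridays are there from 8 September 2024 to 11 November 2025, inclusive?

8 September 2024 is a Sunday.
From 8 September 2024 to 11 November 2025 is 430 days inclusive.
430 = 7 × 61 + 3, so there are 61 full weeks plus 3 extra days.
Each full week contributes one Friday: 61 so far.
The 3 extra days are Sunday, Monday, Tuesday — none qualify.
Total: 61 + 0 = 61.

61 Fridays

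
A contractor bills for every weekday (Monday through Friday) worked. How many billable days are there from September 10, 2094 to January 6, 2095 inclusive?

85

September 10, 2094 is a Friday.
From September 10, 2094 to January 6, 2095 is 119 days inclusive.
119 = 7 × 17, so the span is exactly 17 full weeks.
Each full week contributes 5 weekdays (Mon–Fri): 17 × 5 = 85.
Total: 85.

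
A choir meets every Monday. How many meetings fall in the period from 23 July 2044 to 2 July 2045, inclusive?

49 Mondays

23 July 2044 is a Saturday.
That's 345 days from start to end, counting both.
345 = 7 × 49 + 2, so there are 49 full weeks plus 2 extra days.
Each full week contributes one Monday: 49 so far.
The 2 extra days are Sat, Sun — none qualify.
Total: 49 + 0 = 49.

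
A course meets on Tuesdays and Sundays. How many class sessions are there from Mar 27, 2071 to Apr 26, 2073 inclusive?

Mar 27, 2071 is a Friday.
From Mar 27, 2071 to Apr 26, 2073 is 762 days inclusive.
762 = 7 × 108 + 6, so there are 108 full weeks plus 6 extra days.
Each full week contributes 2 days from the set (Tue, Sun): 108 × 2 = 216.
The 6 extra days are Friday, Saturday, Sunday, Monday, Tuesday, Wednesday — 2 of them qualify.
Total: 216 + 2 = 218.

218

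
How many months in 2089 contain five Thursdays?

4

A month has five Thursdays exactly when Thursday falls within its first (length − 28) days.
Jan: 31 days, starts Sat → 5 of Sat, Sun, Mon
Feb: 28 days, starts Tue → 5 of (none)
Mar: 31 days, starts Tue → 5 of Tue, Wed, Thu ✓
Apr: 30 days, starts Fri → 5 of Fri, Sat
May: 31 days, starts Sun → 5 of Sun, Mon, Tue
Jun: 30 days, starts Wed → 5 of Wed, Thu ✓
Jul: 31 days, starts Fri → 5 of Fri, Sat, Sun
Aug: 31 days, starts Mon → 5 of Mon, Tue, Wed
Sep: 30 days, starts Thu → 5 of Thu, Fri ✓
Oct: 31 days, starts Sat → 5 of Sat, Sun, Mon
Nov: 30 days, starts Tue → 5 of Tue, Wed
Dec: 31 days, starts Thu → 5 of Thu, Fri, Sat ✓
Months with five Thursdays: Mar, Jun, Sep, Dec.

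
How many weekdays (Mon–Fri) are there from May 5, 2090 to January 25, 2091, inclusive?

190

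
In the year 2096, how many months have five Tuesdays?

A month has five Tuesdays exactly when Tuesday falls within its first (length − 28) days.
Jan: 31 days, starts Sun → 5 of Sun, Mon, Tue ✓
Feb: 29 days, starts Wed → 5 of Wed
Mar: 31 days, starts Thu → 5 of Thu, Fri, Sat
Apr: 30 days, starts Sun → 5 of Sun, Mon
May: 31 days, starts Tue → 5 of Tue, Wed, Thu ✓
Jun: 30 days, starts Fri → 5 of Fri, Sat
Jul: 31 days, starts Sun → 5 of Sun, Mon, Tue ✓
Aug: 31 days, starts Wed → 5 of Wed, Thu, Fri
Sep: 30 days, starts Sat → 5 of Sat, Sun
Oct: 31 days, starts Mon → 5 of Mon, Tue, Wed ✓
Nov: 30 days, starts Thu → 5 of Thu, Fri
Dec: 31 days, starts Sat → 5 of Sat, Sun, Mon
Months with five Tuesdays: Jan, May, Jul, Oct.

4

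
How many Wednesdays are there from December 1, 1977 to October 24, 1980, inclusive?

151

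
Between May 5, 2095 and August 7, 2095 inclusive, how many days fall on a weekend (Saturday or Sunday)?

28

May 5, 2095 is a Thursday.
From May 5, 2095 to August 7, 2095 is 95 days inclusive.
95 = 7 × 13 + 4, so there are 13 full weeks plus 4 extra days.
Each full week contributes 2 weekend days (Sat, Sun): 13 × 2 = 26.
The 4 extra days are Thursday, Friday, Saturday, Sunday — 2 of them qualify.
Total: 26 + 2 = 28.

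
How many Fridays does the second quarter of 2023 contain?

1 April 2023 is a Saturday.
From 1 April 2023 to 30 June 2023 is 91 days inclusive.
91 = 7 × 13, so the span is exactly 13 full weeks.
Each full week contributes one Friday: 13 so far.

13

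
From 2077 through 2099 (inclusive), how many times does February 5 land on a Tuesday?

Day of week of February 5 in each year:
2077: Fri, 2078: Sat, 2079: Sun, 2080: Mon, 2081: Wed, 2082: Thu, 2083: Fri, 2084: Sat, 2085: Mon, 2086: Tue ✓, 2087: Wed, 2088: Thu, 2089: Sat, 2090: Sun, 2091: Mon, 2092: Tue ✓, 2093: Thu, 2094: Fri, 2095: Sat, 2096: Sun, 2097: Tue ✓, 2098: Wed, 2099: Thu
Tuesdays: 2086, 2092, 2097.

3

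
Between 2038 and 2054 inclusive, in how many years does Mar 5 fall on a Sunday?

Day of week of March 5 in each year:
2038: Fri, 2039: Sat, 2040: Mon, 2041: Tue, 2042: Wed, 2043: Thu, 2044: Sat, 2045: Sun ✓, 2046: Mon, 2047: Tue, 2048: Thu, 2049: Fri, 2050: Sat, 2051: Sun ✓, 2052: Tue, 2053: Wed, 2054: Thu
Sundays: 2045, 2051.

2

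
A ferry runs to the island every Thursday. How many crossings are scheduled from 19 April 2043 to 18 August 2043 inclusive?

17

19 April 2043 is a Sunday.
From 19 April 2043 to 18 August 2043 is 122 days inclusive.
122 = 7 × 17 + 3, so there are 17 full weeks plus 3 extra days.
Each full week contributes one Thursday: 17 so far.
The 3 extra days are Sun, Mon, Tue — none qualify.
Total: 17 + 0 = 17.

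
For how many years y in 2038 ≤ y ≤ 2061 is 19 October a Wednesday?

4

Day of week of October 19 in each year:
2038: Tue, 2039: Wed ✓, 2040: Fri, 2041: Sat, 2042: Sun, 2043: Mon, 2044: Wed ✓, 2045: Thu, 2046: Fri, 2047: Sat, 2048: Mon, 2049: Tue, 2050: Wed ✓, 2051: Thu, 2052: Sat, 2053: Sun, 2054: Mon, 2055: Tue, 2056: Thu, 2057: Fri, 2058: Sat, 2059: Sun, 2060: Tue, 2061: Wed ✓
Wednesdays: 2039, 2044, 2050, 2061.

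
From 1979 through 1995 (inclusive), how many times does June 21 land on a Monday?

2

Day of week of June 21 in each year:
1979: Thu, 1980: Sat, 1981: Sun, 1982: Mon ✓, 1983: Tue, 1984: Thu, 1985: Fri, 1986: Sat, 1987: Sun, 1988: Tue, 1989: Wed, 1990: Thu, 1991: Fri, 1992: Sun, 1993: Mon ✓, 1994: Tue, 1995: Wed
Mondays: 1982, 1993.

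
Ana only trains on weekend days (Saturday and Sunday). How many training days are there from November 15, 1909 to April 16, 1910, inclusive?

November 15, 1909 is a Monday.
That's 153 days from start to end, counting both.
153 = 7 × 21 + 6, so there are 21 full weeks plus 6 extra days.
Each full week contributes 2 weekend days (Sat, Sun): 21 × 2 = 42.
The 6 extra days are Mon, Tue, Wed, Thu, Fri, Sat — 1 of them qualifies.
Total: 42 + 1 = 43.

43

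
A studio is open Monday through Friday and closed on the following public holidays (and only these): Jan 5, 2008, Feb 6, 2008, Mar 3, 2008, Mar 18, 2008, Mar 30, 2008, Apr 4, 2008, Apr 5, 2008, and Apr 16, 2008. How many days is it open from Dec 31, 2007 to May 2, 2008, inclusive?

Dec 31, 2007 is a Monday.
From Dec 31, 2007 to May 2, 2008 is 124 days inclusive.
124 = 7 × 17 + 5, so there are 17 full weeks plus 5 extra days.
Each full week contributes 5 weekdays (Mon–Fri): 17 × 5 = 85.
The 5 extra days are Monday, Tuesday, Wednesday, Thursday, Friday — 5 of them qualify.
Total: 85 + 5 = 90.
Holidays: Jan 5, 2008 (Sat); Feb 6, 2008 (Wed); Mar 3, 2008 (Mon); Mar 18, 2008 (Tue); Mar 30, 2008 (Sun); Apr 4, 2008 (Fri); Apr 5, 2008 (Sat); Apr 16, 2008 (Wed).
5 of the 8 holidays fall on weekdays; the rest are weekends and were already excluded.
Business days: 90 − 5 = 85.

85 working days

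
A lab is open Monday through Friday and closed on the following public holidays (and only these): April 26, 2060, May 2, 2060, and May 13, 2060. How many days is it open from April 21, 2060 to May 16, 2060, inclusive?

16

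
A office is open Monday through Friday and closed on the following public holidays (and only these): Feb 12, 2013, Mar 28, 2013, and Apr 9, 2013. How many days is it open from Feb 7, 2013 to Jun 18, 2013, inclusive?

91

Feb 7, 2013 is a Thursday.
The range spans 132 days (inclusive of both endpoints).
132 = 7 × 18 + 6, so there are 18 full weeks plus 6 extra days.
Each full week contributes 5 weekdays (Mon–Fri): 18 × 5 = 90.
The 6 extra days are Thursday, Friday, Saturday, Sunday, Monday, Tuesday — 4 of them qualify.
Total: 90 + 4 = 94.
Holidays: Feb 12, 2013 (Tue); Mar 28, 2013 (Thu); Apr 9, 2013 (Tue).
All 3 holidays fall on weekdays, so subtract 3.
Business days: 94 − 3 = 91.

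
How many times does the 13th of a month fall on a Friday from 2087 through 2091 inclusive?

Friday-the-13ths by year:
2087: Jun
2088: Feb, Aug
2089: May
2090: Jan, Oct
2091: Apr, Jul

8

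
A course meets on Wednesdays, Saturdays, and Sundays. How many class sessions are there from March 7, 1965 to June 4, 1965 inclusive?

March 7, 1965 is a Sunday.
From March 7, 1965 to June 4, 1965 is 90 days inclusive.
90 = 7 × 12 + 6, so there are 12 full weeks plus 6 extra days.
Each full week contributes 3 days from the set (Wed, Sat, Sun): 12 × 3 = 36.
The 6 extra days are Sunday, Monday, Tuesday, Wednesday, Thursday, Friday — 2 of them qualify.
Total: 36 + 2 = 38.

38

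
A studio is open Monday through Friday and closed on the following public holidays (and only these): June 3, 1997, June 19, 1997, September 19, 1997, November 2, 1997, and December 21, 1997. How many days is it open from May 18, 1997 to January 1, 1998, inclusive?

161

May 18, 1997 is a Sunday.
That's 229 days from start to end, counting both.
229 = 7 × 32 + 5, so there are 32 full weeks plus 5 extra days.
Each full week contributes 5 weekdays (Mon–Fri): 32 × 5 = 160.
The 5 extra days are Sunday, Monday, Tuesday, Wednesday, Thursday — 4 of them qualify.
Total: 160 + 4 = 164.
Holidays: June 3, 1997 (Tue); June 19, 1997 (Thu); September 19, 1997 (Fri); November 2, 1997 (Sun); December 21, 1997 (Sun).
3 of the 5 holidays fall on weekdays; the rest are weekends and were already excluded.
Business days: 164 − 3 = 161.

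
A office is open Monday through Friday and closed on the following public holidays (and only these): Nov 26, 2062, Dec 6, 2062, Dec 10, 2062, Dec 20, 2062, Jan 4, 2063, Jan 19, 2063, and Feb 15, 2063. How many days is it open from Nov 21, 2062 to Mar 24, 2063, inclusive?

Nov 21, 2062 is a Tuesday.
The range spans 124 days (inclusive of both endpoints).
124 = 7 × 17 + 5, so there are 17 full weeks plus 5 extra days.
Each full week contributes 5 weekdays (Mon–Fri): 17 × 5 = 85.
The 5 extra days are Tuesday, Wednesday, Thursday, Friday, Saturday — 4 of them qualify.
Total: 85 + 4 = 89.
Holidays: Nov 26, 2062 (Sun); Dec 6, 2062 (Wed); Dec 10, 2062 (Sun); Dec 20, 2062 (Wed); Jan 4, 2063 (Thu); Jan 19, 2063 (Fri); Feb 15, 2063 (Thu).
5 of the 7 holidays fall on weekdays; the rest are weekends and were already excluded.
Business days: 89 − 5 = 84.

84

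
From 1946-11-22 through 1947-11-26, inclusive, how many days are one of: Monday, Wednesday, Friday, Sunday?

212

1946-11-22 is a Friday.
The range spans 370 days (inclusive of both endpoints).
370 = 7 × 52 + 6, so there are 52 full weeks plus 6 extra days.
Each full week contributes 4 days from the set (Mon, Wed, Fri, Sun): 52 × 4 = 208.
The 6 extra days are Fri, Sat, Sun, Mon, Tue, Wed — 4 of them qualify.
Total: 208 + 4 = 212.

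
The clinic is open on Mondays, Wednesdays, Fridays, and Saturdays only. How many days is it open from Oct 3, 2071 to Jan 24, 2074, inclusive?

483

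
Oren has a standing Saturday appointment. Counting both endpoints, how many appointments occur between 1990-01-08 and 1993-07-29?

185

1990-01-08 is a Monday.
From 1990-01-08 to 1993-07-29 is 1299 days inclusive.
1299 = 7 × 185 + 4, so there are 185 full weeks plus 4 extra days.
Each full week contributes one Saturday: 185 so far.
The 4 extra days are Mon, Tue, Wed, Thu — none qualify.
Total: 185 + 0 = 185.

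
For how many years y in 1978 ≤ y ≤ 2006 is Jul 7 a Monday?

Day of week of July 7 in each year:
1978: Fri, 1979: Sat, 1980: Mon ✓, 1981: Tue, 1982: Wed, 1983: Thu, 1984: Sat, 1985: Sun, 1986: Mon ✓, 1987: Tue, 1988: Thu, 1989: Fri, 1990: Sat, 1991: Sun, 1992: Tue, 1993: Wed, 1994: Thu, 1995: Fri, 1996: Sun, 1997: Mon ✓, 1998: Tue, 1999: Wed, 2000: Fri, 2001: Sat, 2002: Sun, 2003: Mon ✓, 2004: Wed, 2005: Thu, 2006: Fri
Mondays: 1980, 1986, 1997, 2003.

4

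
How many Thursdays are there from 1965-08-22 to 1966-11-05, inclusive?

63 Thursdays

1965-08-22 is a Sunday.
That's 441 days from start to end, counting both.
441 = 7 × 63, so the span is exactly 63 full weeks.
Each full week contributes one Thursday: 63 so far.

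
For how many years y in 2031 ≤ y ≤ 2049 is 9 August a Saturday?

Day of week of August 9 in each year:
2031: Sat ✓, 2032: Mon, 2033: Tue, 2034: Wed, 2035: Thu, 2036: Sat ✓, 2037: Sun, 2038: Mon, 2039: Tue, 2040: Thu, 2041: Fri, 2042: Sat ✓, 2043: Sun, 2044: Tue, 2045: Wed, 2046: Thu, 2047: Fri, 2048: Sun, 2049: Mon
Saturdays: 2031, 2036, 2042.

3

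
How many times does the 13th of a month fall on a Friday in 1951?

2

The 13th falls on a Friday when the month's 13th has weekday Fri.
Jan 13 is Sat; Feb 13 is Tue; Mar 13 is Tue; Apr 13 is Fri ✓; May 13 is Sun; Jun 13 is Wed; Jul 13 is Fri ✓; Aug 13 is Mon; Sep 13 is Thu; Oct 13 is Sat; Nov 13 is Tue; Dec 13 is Thu.
Friday the 13ths: Apr, Jul.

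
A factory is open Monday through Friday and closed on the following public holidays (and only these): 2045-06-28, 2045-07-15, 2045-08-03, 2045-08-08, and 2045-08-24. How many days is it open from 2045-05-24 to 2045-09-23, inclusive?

2045-05-24 is a Wednesday.
From 2045-05-24 to 2045-09-23 is 123 days inclusive.
123 = 7 × 17 + 4, so there are 17 full weeks plus 4 extra days.
Each full week contributes 5 weekdays (Mon–Fri): 17 × 5 = 85.
The 4 extra days are Wednesday, Thursday, Friday, Saturday — 3 of them qualify.
Total: 85 + 3 = 88.
Holidays: 2045-06-28 (Wed); 2045-07-15 (Sat); 2045-08-03 (Thu); 2045-08-08 (Tue); 2045-08-24 (Thu).
4 of the 5 holidays fall on weekdays; the rest are weekends and were already excluded.
Business days: 88 − 4 = 84.

84 business days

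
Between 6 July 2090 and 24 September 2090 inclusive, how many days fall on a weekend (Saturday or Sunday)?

24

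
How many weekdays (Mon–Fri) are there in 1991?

261

Jan 1, 1991 is a Tuesday.
From Jan 1, 1991 to Dec 31, 1991 is 365 days inclusive.
365 = 7 × 52 + 1, so there are 52 full weeks plus 1 extra day.
Each full week contributes 5 weekdays (Mon–Fri): 52 × 5 = 260.
The 1 extra day is Tue — 1 of them qualifies.
Total: 260 + 1 = 261.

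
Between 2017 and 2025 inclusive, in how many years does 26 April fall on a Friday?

2

Day of week of April 26 in each year:
2017: Wed, 2018: Thu, 2019: Fri ✓, 2020: Sun, 2021: Mon, 2022: Tue, 2023: Wed, 2024: Fri ✓, 2025: Sat
Fridays: 2019, 2024.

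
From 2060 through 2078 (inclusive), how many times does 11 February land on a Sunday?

2

Day of week of February 11 in each year:
2060: Wed, 2061: Fri, 2062: Sat, 2063: Sun ✓, 2064: Mon, 2065: Wed, 2066: Thu, 2067: Fri, 2068: Sat, 2069: Mon, 2070: Tue, 2071: Wed, 2072: Thu, 2073: Sat, 2074: Sun ✓, 2075: Mon, 2076: Tue, 2077: Thu, 2078: Fri
Sundays: 2063, 2074.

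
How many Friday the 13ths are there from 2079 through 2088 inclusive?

17

Friday-the-13ths by year:
2079: Jan, Oct
2080: Sep, Dec
2081: Jun
2082: Feb, Mar, Nov
2083: Aug
2084: Oct
2085: Apr, Jul
2086: Sep, Dec
2087: Jun
2088: Feb, Aug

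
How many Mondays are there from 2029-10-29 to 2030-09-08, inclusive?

45 Mondays

2029-10-29 is a Monday.
From 2029-10-29 to 2030-09-08 is 315 days inclusive.
315 = 7 × 45, so the span is exactly 45 full weeks.
Each full week contributes one Monday: 45 so far.
Total: 45.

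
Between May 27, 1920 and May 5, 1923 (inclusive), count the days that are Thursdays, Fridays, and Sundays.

May 27, 1920 is a Thursday.
From May 27, 1920 to May 5, 1923 is 1074 days inclusive.
1074 = 7 × 153 + 3, so there are 153 full weeks plus 3 extra days.
Each full week contributes 3 days from the set (Thu, Fri, Sun): 153 × 3 = 459.
The 3 extra days are Thursday, Friday, Saturday — 2 of them qualify.
Total: 459 + 2 = 461.

461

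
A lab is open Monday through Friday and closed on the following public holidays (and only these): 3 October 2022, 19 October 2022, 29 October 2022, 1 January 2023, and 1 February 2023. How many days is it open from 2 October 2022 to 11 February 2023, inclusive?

2 October 2022 is a Sunday.
From 2 October 2022 to 11 February 2023 is 133 days inclusive.
133 = 7 × 19, so the span is exactly 19 full weeks.
Each full week contributes 5 weekdays (Mon–Fri): 19 × 5 = 95.
Holidays: 3 October 2022 (Mon); 19 October 2022 (Wed); 29 October 2022 (Sat); 1 January 2023 (Sun); 1 February 2023 (Wed).
3 of the 5 holidays fall on weekdays; the rest are weekends and were already excluded.
Business days: 95 − 3 = 92.

92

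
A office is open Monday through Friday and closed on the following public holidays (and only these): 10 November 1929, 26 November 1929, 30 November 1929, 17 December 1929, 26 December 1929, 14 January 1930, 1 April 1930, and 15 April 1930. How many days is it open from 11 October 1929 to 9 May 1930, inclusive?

145

11 October 1929 is a Friday.
That's 211 days from start to end, counting both.
211 = 7 × 30 + 1, so there are 30 full weeks plus 1 extra day.
Each full week contributes 5 weekdays (Mon–Fri): 30 × 5 = 150.
The 1 extra day is Friday — 1 of them qualifies.
Total: 150 + 1 = 151.
Holidays: 10 November 1929 (Sun); 26 November 1929 (Tue); 30 November 1929 (Sat); 17 December 1929 (Tue); 26 December 1929 (Thu); 14 January 1930 (Tue); 1 April 1930 (Tue); 15 April 1930 (Tue).
6 of the 8 holidays fall on weekdays; the rest are weekends and were already excluded.
Business days: 151 − 6 = 145.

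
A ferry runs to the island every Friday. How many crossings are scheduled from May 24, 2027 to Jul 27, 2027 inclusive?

9 Fridays

May 24, 2027 is a Monday.
The range spans 65 days (inclusive of both endpoints).
65 = 7 × 9 + 2, so there are 9 full weeks plus 2 extra days.
Each full week contributes one Friday: 9 so far.
The 2 extra days are Mon, Tue — none qualify.
Total: 9 + 0 = 9.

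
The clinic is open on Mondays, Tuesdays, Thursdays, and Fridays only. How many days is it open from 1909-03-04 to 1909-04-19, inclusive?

27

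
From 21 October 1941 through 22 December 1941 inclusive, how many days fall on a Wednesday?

9

21 October 1941 is a Tuesday.
From 21 October 1941 to 22 December 1941 is 63 days inclusive.
63 = 7 × 9, so the span is exactly 9 full weeks.
Each full week contributes one Wednesday: 9 so far.
Total: 9.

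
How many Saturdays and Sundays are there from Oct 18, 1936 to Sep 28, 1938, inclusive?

203

Oct 18, 1936 is a Sunday.
From Oct 18, 1936 to Sep 28, 1938 is 711 days inclusive.
711 = 7 × 101 + 4, so there are 101 full weeks plus 4 extra days.
Each full week contributes 2 weekend days (Sat, Sun): 101 × 2 = 202.
The 4 extra days are Sunday, Monday, Tuesday, Wednesday — 1 of them qualifies.
Total: 202 + 1 = 203.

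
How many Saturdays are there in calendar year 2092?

52

1 January 2092 is a Tuesday.
The range spans 366 days (inclusive of both endpoints).
366 = 7 × 52 + 2, so there are 52 full weeks plus 2 extra days.
Each full week contributes one Saturday: 52 so far.
The 2 extra days are Tue, Wed — none qualify.
Total: 52 + 0 = 52.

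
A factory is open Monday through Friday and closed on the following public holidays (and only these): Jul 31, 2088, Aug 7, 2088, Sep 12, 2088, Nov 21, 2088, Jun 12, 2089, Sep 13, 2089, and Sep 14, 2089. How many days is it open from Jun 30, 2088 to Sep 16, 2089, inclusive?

Jun 30, 2088 is a Wednesday.
That's 444 days from start to end, counting both.
444 = 7 × 63 + 3, so there are 63 full weeks plus 3 extra days.
Each full week contributes 5 weekdays (Mon–Fri): 63 × 5 = 315.
The 3 extra days are Wed, Thu, Fri — 3 of them qualify.
Total: 315 + 3 = 318.
Holidays: Jul 31, 2088 (Sat); Aug 7, 2088 (Sat); Sep 12, 2088 (Sun); Nov 21, 2088 (Sun); Jun 12, 2089 (Sun); Sep 13, 2089 (Tue); Sep 14, 2089 (Wed).
2 of the 7 holidays fall on weekdays; the rest are weekends and were already excluded.
Business days: 318 − 2 = 316.

316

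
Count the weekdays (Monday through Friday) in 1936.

262

Jan 1, 1936 is a Wednesday.
That's 366 days from start to end, counting both.
366 = 7 × 52 + 2, so there are 52 full weeks plus 2 extra days.
Each full week contributes 5 weekdays (Mon–Fri): 52 × 5 = 260.
The 2 extra days are Wed, Thu — 2 of them qualify.
Total: 260 + 2 = 262.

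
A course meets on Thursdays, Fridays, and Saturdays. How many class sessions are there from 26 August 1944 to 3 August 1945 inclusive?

26 August 1944 is a Saturday.
From 26 August 1944 to 3 August 1945 is 343 days inclusive.
343 = 7 × 49, so the span is exactly 49 full weeks.
Each full week contributes 3 days from the set (Thu, Fri, Sat): 49 × 3 = 147.

147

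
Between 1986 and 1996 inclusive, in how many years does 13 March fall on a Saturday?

1

Day of week of March 13 in each year:
1986: Thu, 1987: Fri, 1988: Sun, 1989: Mon, 1990: Tue, 1991: Wed, 1992: Fri, 1993: Sat ✓, 1994: Sun, 1995: Mon, 1996: Wed
Saturdays: 1993.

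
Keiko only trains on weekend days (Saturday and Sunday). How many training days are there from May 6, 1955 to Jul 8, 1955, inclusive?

May 6, 1955 is a Friday.
The range spans 64 days (inclusive of both endpoints).
64 = 7 × 9 + 1, so there are 9 full weeks plus 1 extra day.
Each full week contributes 2 weekend days (Sat, Sun): 9 × 2 = 18.
The 1 extra day is Friday — none qualify.
Total: 18 + 0 = 18.

18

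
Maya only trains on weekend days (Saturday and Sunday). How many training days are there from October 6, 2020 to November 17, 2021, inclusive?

116

October 6, 2020 is a Tuesday.
The range spans 408 days (inclusive of both endpoints).
408 = 7 × 58 + 2, so there are 58 full weeks plus 2 extra days.
Each full week contributes 2 weekend days (Sat, Sun): 58 × 2 = 116.
The 2 extra days are Tue, Wed — none qualify.
Total: 116 + 0 = 116.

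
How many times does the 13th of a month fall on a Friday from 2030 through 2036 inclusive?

Friday-the-13ths by year:
2030: Sep, Dec
2031: Jun
2032: Feb, Aug
2033: May
2034: Jan, Oct
2035: Apr, Jul
2036: Jun

11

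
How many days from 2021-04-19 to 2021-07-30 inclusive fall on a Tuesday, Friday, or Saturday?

2021-04-19 is a Monday.
That's 103 days from start to end, counting both.
103 = 7 × 14 + 5, so there are 14 full weeks plus 5 extra days.
Each full week contributes 3 days from the set (Tue, Fri, Sat): 14 × 3 = 42.
The 5 extra days are Monday, Tuesday, Wednesday, Thursday, Friday — 2 of them qualify.
Total: 42 + 2 = 44.

44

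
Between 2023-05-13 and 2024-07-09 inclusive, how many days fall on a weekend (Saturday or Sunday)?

122

2023-05-13 is a Saturday.
The range spans 424 days (inclusive of both endpoints).
424 = 7 × 60 + 4, so there are 60 full weeks plus 4 extra days.
Each full week contributes 2 weekend days (Sat, Sun): 60 × 2 = 120.
The 4 extra days are Saturday, Sunday, Monday, Tuesday — 2 of them qualify.
Total: 120 + 2 = 122.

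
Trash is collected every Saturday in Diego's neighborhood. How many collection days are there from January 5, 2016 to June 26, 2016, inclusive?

25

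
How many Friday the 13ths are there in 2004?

The 13th falls on a Friday when the month's 13th has weekday Fri.
Jan 13 is Tue; Feb 13 is Fri ✓; Mar 13 is Sat; Apr 13 is Tue; May 13 is Thu; Jun 13 is Sun; Jul 13 is Tue; Aug 13 is Fri ✓; Sep 13 is Mon; Oct 13 is Wed; Nov 13 is Sat; Dec 13 is Mon.
Friday the 13ths: Feb, Aug.

2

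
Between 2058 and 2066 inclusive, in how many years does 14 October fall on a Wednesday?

1

Day of week of October 14 in each year:
2058: Mon, 2059: Tue, 2060: Thu, 2061: Fri, 2062: Sat, 2063: Sun, 2064: Tue, 2065: Wed ✓, 2066: Thu
Wednesdays: 2065.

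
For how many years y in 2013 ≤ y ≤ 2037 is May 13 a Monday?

Day of week of May 13 in each year:
2013: Mon ✓, 2014: Tue, 2015: Wed, 2016: Fri, 2017: Sat, 2018: Sun, 2019: Mon ✓, 2020: Wed, 2021: Thu, 2022: Fri, 2023: Sat, 2024: Mon ✓, 2025: Tue, 2026: Wed, 2027: Thu, 2028: Sat, 2029: Sun, 2030: Mon ✓, 2031: Tue, 2032: Thu, 2033: Fri, 2034: Sat, 2035: Sun, 2036: Tue, 2037: Wed
Mondays: 2013, 2019, 2024, 2030.

4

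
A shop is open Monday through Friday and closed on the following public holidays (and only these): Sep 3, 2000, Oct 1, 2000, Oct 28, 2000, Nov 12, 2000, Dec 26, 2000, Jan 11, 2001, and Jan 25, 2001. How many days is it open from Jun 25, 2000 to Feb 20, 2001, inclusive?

169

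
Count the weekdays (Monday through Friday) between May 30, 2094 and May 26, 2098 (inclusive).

1041

May 30, 2094 is a Sunday.
The range spans 1458 days (inclusive of both endpoints).
1458 = 7 × 208 + 2, so there are 208 full weeks plus 2 extra days.
Each full week contributes 5 weekdays (Mon–Fri): 208 × 5 = 1040.
The 2 extra days are Sunday, Monday — 1 of them qualifies.
Total: 1040 + 1 = 1041.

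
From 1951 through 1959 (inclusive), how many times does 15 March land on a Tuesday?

1

Day of week of March 15 in each year:
1951: Thu, 1952: Sat, 1953: Sun, 1954: Mon, 1955: Tue ✓, 1956: Thu, 1957: Fri, 1958: Sat, 1959: Sun
Tuesdays: 1955.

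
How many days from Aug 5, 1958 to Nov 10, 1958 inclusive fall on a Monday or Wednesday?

Aug 5, 1958 is a Tuesday.
The range spans 98 days (inclusive of both endpoints).
98 = 7 × 14, so the span is exactly 14 full weeks.
Each full week contributes 2 days from the set (Mon, Wed): 14 × 2 = 28.

28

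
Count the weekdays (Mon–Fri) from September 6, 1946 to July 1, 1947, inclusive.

September 6, 1946 is a Friday.
The range spans 299 days (inclusive of both endpoints).
299 = 7 × 42 + 5, so there are 42 full weeks plus 5 extra days.
Each full week contributes 5 weekdays (Mon–Fri): 42 × 5 = 210.
The 5 extra days are Fri, Sat, Sun, Mon, Tue — 3 of them qualify.
Total: 210 + 3 = 213.

213 weekdays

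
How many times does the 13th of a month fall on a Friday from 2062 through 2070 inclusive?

Friday-the-13ths by year:
2062: Jan, Oct
2063: Apr, Jul
2064: Jun
2065: Feb, Mar, Nov
2066: Aug
2067: May
2068: Jan, Apr, Jul
2069: Sep, Dec
2070: Jun

16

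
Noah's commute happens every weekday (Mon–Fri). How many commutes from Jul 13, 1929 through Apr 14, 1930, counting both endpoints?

196 weekdays

Jul 13, 1929 is a Saturday.
The range spans 276 days (inclusive of both endpoints).
276 = 7 × 39 + 3, so there are 39 full weeks plus 3 extra days.
Each full week contributes 5 weekdays (Mon–Fri): 39 × 5 = 195.
The 3 extra days are Saturday, Sunday, Monday — 1 of them qualifies.
Total: 195 + 1 = 196.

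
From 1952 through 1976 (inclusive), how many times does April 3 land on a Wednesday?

Day of week of April 3 in each year:
1952: Thu, 1953: Fri, 1954: Sat, 1955: Sun, 1956: Tue, 1957: Wed ✓, 1958: Thu, 1959: Fri, 1960: Sun, 1961: Mon, 1962: Tue, 1963: Wed ✓, 1964: Fri, 1965: Sat, 1966: Sun, 1967: Mon, 1968: Wed ✓, 1969: Thu, 1970: Fri, 1971: Sat, 1972: Mon, 1973: Tue, 1974: Wed ✓, 1975: Thu, 1976: Sat
Wednesdays: 1957, 1963, 1968, 1974.

4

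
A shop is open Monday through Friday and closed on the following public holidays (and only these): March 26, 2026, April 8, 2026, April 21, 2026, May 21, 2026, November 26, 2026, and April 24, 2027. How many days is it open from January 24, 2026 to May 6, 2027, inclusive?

329

January 24, 2026 is a Saturday.
That's 468 days from start to end, counting both.
468 = 7 × 66 + 6, so there are 66 full weeks plus 6 extra days.
Each full week contributes 5 weekdays (Mon–Fri): 66 × 5 = 330.
The 6 extra days are Sat, Sun, Mon, Tue, Wed, Thu — 4 of them qualify.
Total: 330 + 4 = 334.
Holidays: March 26, 2026 (Thu); April 8, 2026 (Wed); April 21, 2026 (Tue); May 21, 2026 (Thu); November 26, 2026 (Thu); April 24, 2027 (Sat).
5 of the 6 holidays fall on weekdays; the rest are weekends and were already excluded.
Business days: 334 − 5 = 329.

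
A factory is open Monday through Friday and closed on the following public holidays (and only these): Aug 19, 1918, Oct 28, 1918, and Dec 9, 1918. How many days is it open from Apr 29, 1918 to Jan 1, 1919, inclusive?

Apr 29, 1918 is a Monday.
The range spans 248 days (inclusive of both endpoints).
248 = 7 × 35 + 3, so there are 35 full weeks plus 3 extra days.
Each full week contributes 5 weekdays (Mon–Fri): 35 × 5 = 175.
The 3 extra days are Monday, Tuesday, Wednesday — 3 of them qualify.
Total: 175 + 3 = 178.
Holidays: Aug 19, 1918 (Mon); Oct 28, 1918 (Mon); Dec 9, 1918 (Mon).
All 3 holidays fall on weekdays, so subtract 3.
Business days: 178 − 3 = 175.

175 working days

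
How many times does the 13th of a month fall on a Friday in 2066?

1

The 13th falls on a Friday when the month's 13th has weekday Fri.
Jan 13 is Wed; Feb 13 is Sat; Mar 13 is Sat; Apr 13 is Tue; May 13 is Thu; Jun 13 is Sun; Jul 13 is Tue; Aug 13 is Fri ✓; Sep 13 is Mon; Oct 13 is Wed; Nov 13 is Sat; Dec 13 is Mon.
Friday the 13ths: Aug.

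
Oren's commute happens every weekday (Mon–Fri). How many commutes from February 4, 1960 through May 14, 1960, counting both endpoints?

72 weekdays

February 4, 1960 is a Thursday.
That's 101 days from start to end, counting both.
101 = 7 × 14 + 3, so there are 14 full weeks plus 3 extra days.
Each full week contributes 5 weekdays (Mon–Fri): 14 × 5 = 70.
The 3 extra days are Thursday, Friday, Saturday — 2 of them qualify.
Total: 70 + 2 = 72.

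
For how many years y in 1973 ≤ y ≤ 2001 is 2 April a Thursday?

4

Day of week of April 2 in each year:
1973: Mon, 1974: Tue, 1975: Wed, 1976: Fri, 1977: Sat, 1978: Sun, 1979: Mon, 1980: Wed, 1981: Thu ✓, 1982: Fri, 1983: Sat, 1984: Mon, 1985: Tue, 1986: Wed, 1987: Thu ✓, 1988: Sat, 1989: Sun, 1990: Mon, 1991: Tue, 1992: Thu ✓, 1993: Fri, 1994: Sat, 1995: Sun, 1996: Tue, 1997: Wed, 1998: Thu ✓, 1999: Fri, 2000: Sun, 2001: Mon
Thursdays: 1981, 1987, 1992, 1998.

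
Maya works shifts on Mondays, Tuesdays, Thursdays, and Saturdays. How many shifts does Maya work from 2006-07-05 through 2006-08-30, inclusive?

32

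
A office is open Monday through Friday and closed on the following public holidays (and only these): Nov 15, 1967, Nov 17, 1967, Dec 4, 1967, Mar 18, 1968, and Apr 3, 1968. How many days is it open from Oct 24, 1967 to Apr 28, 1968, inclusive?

Oct 24, 1967 is a Tuesday.
The range spans 188 days (inclusive of both endpoints).
188 = 7 × 26 + 6, so there are 26 full weeks plus 6 extra days.
Each full week contributes 5 weekdays (Mon–Fri): 26 × 5 = 130.
The 6 extra days are Tuesday, Wednesday, Thursday, Friday, Saturday, Sunday — 4 of them qualify.
Total: 130 + 4 = 134.
Holidays: Nov 15, 1967 (Wed); Nov 17, 1967 (Fri); Dec 4, 1967 (Mon); Mar 18, 1968 (Mon); Apr 3, 1968 (Wed).
All 5 holidays fall on weekdays, so subtract 5.
Business days: 134 − 5 = 129.

129 business days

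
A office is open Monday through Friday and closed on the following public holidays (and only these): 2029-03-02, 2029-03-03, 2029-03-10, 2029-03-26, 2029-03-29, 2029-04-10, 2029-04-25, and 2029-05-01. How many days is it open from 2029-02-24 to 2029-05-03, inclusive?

2029-02-24 is a Saturday.
That's 69 days from start to end, counting both.
69 = 7 × 9 + 6, so there are 9 full weeks plus 6 extra days.
Each full week contributes 5 weekdays (Mon–Fri): 9 × 5 = 45.
The 6 extra days are Saturday, Sunday, Monday, Tuesday, Wednesday, Thursday — 4 of them qualify.
Total: 45 + 4 = 49.
Holidays: 2029-03-02 (Fri); 2029-03-03 (Sat); 2029-03-10 (Sat); 2029-03-26 (Mon); 2029-03-29 (Thu); 2029-04-10 (Tue); 2029-04-25 (Wed); 2029-05-01 (Tue).
6 of the 8 holidays fall on weekdays; the rest are weekends and were already excluded.
Business days: 49 − 6 = 43.

43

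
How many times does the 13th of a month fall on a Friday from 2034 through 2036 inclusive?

Friday-the-13ths by year:
2034: Jan, Oct
2035: Apr, Jul
2036: Jun

5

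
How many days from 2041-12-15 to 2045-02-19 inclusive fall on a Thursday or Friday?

2041-12-15 is a Sunday.
The range spans 1163 days (inclusive of both endpoints).
1163 = 7 × 166 + 1, so there are 166 full weeks plus 1 extra day.
Each full week contributes 2 days from the set (Thu, Fri): 166 × 2 = 332.
The 1 extra day is Sunday — none qualify.
Total: 332 + 0 = 332.

332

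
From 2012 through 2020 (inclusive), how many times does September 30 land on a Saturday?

1

Day of week of September 30 in each year:
2012: Sun, 2013: Mon, 2014: Tue, 2015: Wed, 2016: Fri, 2017: Sat ✓, 2018: Sun, 2019: Mon, 2020: Wed
Saturdays: 2017.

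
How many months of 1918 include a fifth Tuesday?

A month has five Tuesdays exactly when Tuesday falls within its first (length − 28) days.
Jan: 31 days, starts Tue → 5 of Tue, Wed, Thu ✓
Feb: 28 days, starts Fri → 5 of (none)
Mar: 31 days, starts Fri → 5 of Fri, Sat, Sun
Apr: 30 days, starts Mon → 5 of Mon, Tue ✓
May: 31 days, starts Wed → 5 of Wed, Thu, Fri
Jun: 30 days, starts Sat → 5 of Sat, Sun
Jul: 31 days, starts Mon → 5 of Mon, Tue, Wed ✓
Aug: 31 days, starts Thu → 5 of Thu, Fri, Sat
Sep: 30 days, starts Sun → 5 of Sun, Mon
Oct: 31 days, starts Tue → 5 of Tue, Wed, Thu ✓
Nov: 30 days, starts Fri → 5 of Fri, Sat
Dec: 31 days, starts Sun → 5 of Sun, Mon, Tue ✓
Months with five Tuesdays: Jan, Apr, Jul, Oct, Dec.

5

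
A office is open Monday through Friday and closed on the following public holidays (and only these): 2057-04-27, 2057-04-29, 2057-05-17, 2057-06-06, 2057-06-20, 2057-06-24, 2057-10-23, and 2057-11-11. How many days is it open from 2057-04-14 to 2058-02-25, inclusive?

2057-04-14 is a Saturday.
From 2057-04-14 to 2058-02-25 is 318 days inclusive.
318 = 7 × 45 + 3, so there are 45 full weeks plus 3 extra days.
Each full week contributes 5 weekdays (Mon–Fri): 45 × 5 = 225.
The 3 extra days are Saturday, Sunday, Monday — 1 of them qualifies.
Total: 225 + 1 = 226.
Holidays: 2057-04-27 (Fri); 2057-04-29 (Sun); 2057-05-17 (Thu); 2057-06-06 (Wed); 2057-06-20 (Wed); 2057-06-24 (Sun); 2057-10-23 (Tue); 2057-11-11 (Sun).
5 of the 8 holidays fall on weekdays; the rest are weekends and were already excluded.
Business days: 226 − 5 = 221.

221 working days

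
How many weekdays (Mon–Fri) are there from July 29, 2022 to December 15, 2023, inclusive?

361 weekdays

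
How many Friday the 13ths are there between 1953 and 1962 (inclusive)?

Friday-the-13ths by year:
1953: Feb, Mar, Nov
1954: Aug
1955: May
1956: Jan, Apr, Jul
1957: Sep, Dec
1958: Jun
1959: Feb, Mar, Nov
1960: May
1961: Jan, Oct
1962: Apr, Jul

19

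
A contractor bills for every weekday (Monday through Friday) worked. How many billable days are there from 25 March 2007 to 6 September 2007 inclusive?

119

25 March 2007 is a Sunday.
From 25 March 2007 to 6 September 2007 is 166 days inclusive.
166 = 7 × 23 + 5, so there are 23 full weeks plus 5 extra days.
Each full week contributes 5 weekdays (Mon–Fri): 23 × 5 = 115.
The 5 extra days are Sun, Mon, Tue, Wed, Thu — 4 of them qualify.
Total: 115 + 4 = 119.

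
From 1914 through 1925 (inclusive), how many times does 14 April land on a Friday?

Day of week of April 14 in each year:
1914: Tue, 1915: Wed, 1916: Fri ✓, 1917: Sat, 1918: Sun, 1919: Mon, 1920: Wed, 1921: Thu, 1922: Fri ✓, 1923: Sat, 1924: Mon, 1925: Tue
Fridays: 1916, 1922.

2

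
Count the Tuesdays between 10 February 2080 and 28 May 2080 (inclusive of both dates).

16

10 February 2080 is a Saturday.
From 10 February 2080 to 28 May 2080 is 109 days inclusive.
109 = 7 × 15 + 4, so there are 15 full weeks plus 4 extra days.
Each full week contributes one Tuesday: 15 so far.
The 4 extra days are Sat, Sun, Mon, Tue — 1 of them qualifies.
Total: 15 + 1 = 16.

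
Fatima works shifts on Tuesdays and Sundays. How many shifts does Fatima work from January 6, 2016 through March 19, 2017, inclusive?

January 6, 2016 is a Wednesday.
The range spans 439 days (inclusive of both endpoints).
439 = 7 × 62 + 5, so there are 62 full weeks plus 5 extra days.
Each full week contributes 2 days from the set (Tue, Sun): 62 × 2 = 124.
The 5 extra days are Wed, Thu, Fri, Sat, Sun — 1 of them qualifies.
Total: 124 + 1 = 125.

125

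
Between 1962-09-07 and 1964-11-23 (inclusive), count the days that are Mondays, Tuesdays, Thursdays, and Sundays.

1962-09-07 is a Friday.
From 1962-09-07 to 1964-11-23 is 809 days inclusive.
809 = 7 × 115 + 4, so there are 115 full weeks plus 4 extra days.
Each full week contributes 4 days from the set (Mon, Tue, Thu, Sun): 115 × 4 = 460.
The 4 extra days are Friday, Saturday, Sunday, Monday — 2 of them qualify.
Total: 460 + 2 = 462.

462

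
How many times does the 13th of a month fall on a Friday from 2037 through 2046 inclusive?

Friday-the-13ths by year:
2037: Feb, Mar, Nov
2038: Aug
2039: May
2040: Jan, Apr, Jul
2041: Sep, Dec
2042: Jun
2043: Feb, Mar, Nov
2044: May
2045: Jan, Oct
2046: Apr, Jul

19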